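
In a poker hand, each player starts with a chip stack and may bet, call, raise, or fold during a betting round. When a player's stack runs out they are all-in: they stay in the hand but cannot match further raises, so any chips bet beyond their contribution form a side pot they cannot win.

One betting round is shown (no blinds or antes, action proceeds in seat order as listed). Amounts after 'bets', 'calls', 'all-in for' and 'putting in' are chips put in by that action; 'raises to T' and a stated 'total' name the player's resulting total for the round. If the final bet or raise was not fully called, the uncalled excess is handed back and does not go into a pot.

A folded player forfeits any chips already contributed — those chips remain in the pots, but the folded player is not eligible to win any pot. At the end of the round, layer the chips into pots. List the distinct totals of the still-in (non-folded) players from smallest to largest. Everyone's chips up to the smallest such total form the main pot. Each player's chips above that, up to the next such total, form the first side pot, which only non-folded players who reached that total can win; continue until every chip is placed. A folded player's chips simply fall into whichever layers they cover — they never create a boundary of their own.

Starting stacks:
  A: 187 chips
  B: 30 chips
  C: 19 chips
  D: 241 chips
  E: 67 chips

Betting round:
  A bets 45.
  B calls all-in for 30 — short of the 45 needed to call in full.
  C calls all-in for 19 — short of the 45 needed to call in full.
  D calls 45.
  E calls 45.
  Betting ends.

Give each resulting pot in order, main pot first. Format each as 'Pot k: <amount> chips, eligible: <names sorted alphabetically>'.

Pot 1: 95 chips, eligible: A, B, C, D, E
Pot 2: 44 chips, eligible: A, B, D, E
Pot 3: 45 chips, eligible: A, D, E

Derivation:
Contributions: A=45, B=30, C=19, D=45, E=45
Pot levels (distinct totals of non-folded players): 19, 30, 45
Layer 1-19: 19 each from A, B, C, D, E = 19*5 = 95 chips; eligible A, B, C, D, E
Layer 20-30: 11 each from A, B, D, E = 11*4 = 44 chips; eligible A, B, D, E
Layer 31-45: 15 each from A, D, E = 15*3 = 45 chips; eligible A, D, E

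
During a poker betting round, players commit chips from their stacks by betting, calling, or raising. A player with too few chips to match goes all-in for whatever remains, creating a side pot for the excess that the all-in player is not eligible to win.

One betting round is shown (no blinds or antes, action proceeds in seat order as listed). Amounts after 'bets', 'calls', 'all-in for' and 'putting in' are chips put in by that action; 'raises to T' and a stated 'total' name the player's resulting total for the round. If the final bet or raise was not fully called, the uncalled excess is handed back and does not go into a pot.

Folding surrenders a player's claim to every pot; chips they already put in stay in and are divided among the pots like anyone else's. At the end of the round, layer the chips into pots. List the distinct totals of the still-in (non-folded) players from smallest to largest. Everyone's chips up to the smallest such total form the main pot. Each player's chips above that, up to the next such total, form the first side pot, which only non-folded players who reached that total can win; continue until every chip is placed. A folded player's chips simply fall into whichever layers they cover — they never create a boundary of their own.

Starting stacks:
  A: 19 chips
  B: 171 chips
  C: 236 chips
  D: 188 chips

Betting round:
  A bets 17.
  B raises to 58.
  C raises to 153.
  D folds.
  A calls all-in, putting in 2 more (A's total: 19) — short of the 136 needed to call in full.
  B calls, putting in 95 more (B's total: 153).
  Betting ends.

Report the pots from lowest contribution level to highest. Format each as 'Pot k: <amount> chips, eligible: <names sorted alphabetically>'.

Contributions: A=19, B=153, C=153
Folded: D
Pot levels (distinct totals of non-folded players): 19, 153
Layer 1-19: 19 each from A, B, C = 19*3 = 57 chips; eligible A, B, C
Layer 20-153: 134 each from B, C = 134*2 = 268 chips; eligible B, C

Pot 1: 57 chips, eligible: A, B, C
Pot 2: 268 chips, eligible: B, C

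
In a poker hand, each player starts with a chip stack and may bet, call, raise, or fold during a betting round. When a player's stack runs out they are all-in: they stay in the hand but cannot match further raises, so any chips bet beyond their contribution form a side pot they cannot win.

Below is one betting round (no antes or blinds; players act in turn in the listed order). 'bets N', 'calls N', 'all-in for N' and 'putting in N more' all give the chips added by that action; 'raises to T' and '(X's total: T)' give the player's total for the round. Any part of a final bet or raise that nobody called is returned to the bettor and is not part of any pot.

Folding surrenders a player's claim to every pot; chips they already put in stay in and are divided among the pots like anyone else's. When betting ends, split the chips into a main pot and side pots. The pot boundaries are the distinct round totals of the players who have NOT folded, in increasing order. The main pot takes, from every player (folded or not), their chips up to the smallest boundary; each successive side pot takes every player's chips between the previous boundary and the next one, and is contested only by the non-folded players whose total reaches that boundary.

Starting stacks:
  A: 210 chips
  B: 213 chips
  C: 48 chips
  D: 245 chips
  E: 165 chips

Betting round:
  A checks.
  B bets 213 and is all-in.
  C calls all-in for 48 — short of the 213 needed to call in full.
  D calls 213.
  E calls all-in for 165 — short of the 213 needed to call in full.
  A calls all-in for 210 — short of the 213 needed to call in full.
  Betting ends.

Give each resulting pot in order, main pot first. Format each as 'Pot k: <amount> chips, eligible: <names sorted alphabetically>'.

Contributions: A=210, B=213, C=48, D=213, E=165
Pot levels (distinct totals of non-folded players): 48, 165, 210, 213
Layer 1-48: 48 each from A, B, C, D, E = 48*5 = 240 chips; eligible A, B, C, D, E
Layer 49-165: 117 each from A, B, D, E = 117*4 = 468 chips; eligible A, B, D, E
Layer 166-210: 45 each from A, B, D = 45*3 = 135 chips; eligible A, B, D
Layer 211-213: 3 each from B, D = 3*2 = 6 chips; eligible B, D

Pot 1: 240 chips, eligible: A, B, C, D, E
Pot 2: 468 chips, eligible: A, B, D, E
Pot 3: 135 chips, eligible: A, B, D
Pot 4: 6 chips, eligible: B, D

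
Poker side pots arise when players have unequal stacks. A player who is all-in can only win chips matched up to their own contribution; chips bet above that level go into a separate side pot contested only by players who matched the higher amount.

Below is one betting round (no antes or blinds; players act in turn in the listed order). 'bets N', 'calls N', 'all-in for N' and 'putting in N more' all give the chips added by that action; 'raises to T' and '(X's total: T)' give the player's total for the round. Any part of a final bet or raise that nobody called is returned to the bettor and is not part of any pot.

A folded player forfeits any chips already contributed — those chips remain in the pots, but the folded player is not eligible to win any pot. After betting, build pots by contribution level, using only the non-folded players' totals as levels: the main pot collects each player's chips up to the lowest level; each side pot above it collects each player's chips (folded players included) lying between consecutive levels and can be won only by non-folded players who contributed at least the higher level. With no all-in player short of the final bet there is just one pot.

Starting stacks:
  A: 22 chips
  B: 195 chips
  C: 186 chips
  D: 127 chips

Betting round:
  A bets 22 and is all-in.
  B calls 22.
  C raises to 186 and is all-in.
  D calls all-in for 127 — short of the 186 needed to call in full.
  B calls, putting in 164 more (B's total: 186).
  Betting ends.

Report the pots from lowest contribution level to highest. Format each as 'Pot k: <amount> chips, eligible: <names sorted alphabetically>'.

Contributions: A=22, B=186, C=186, D=127
Pot levels (distinct totals of non-folded players): 22, 127, 186
Layer 1-22: 22 each from A, B, C, D = 22*4 = 88 chips; eligible A, B, C, D
Layer 23-127: 105 each from B, C, D = 105*3 = 315 chips; eligible B, C, D
Layer 128-186: 59 each from B, C = 59*2 = 118 chips; eligible B, C

Pot 1: 88 chips, eligible: A, B, C, D
Pot 2: 315 chips, eligible: B, C, D
Pot 3: 118 chips, eligible: B, C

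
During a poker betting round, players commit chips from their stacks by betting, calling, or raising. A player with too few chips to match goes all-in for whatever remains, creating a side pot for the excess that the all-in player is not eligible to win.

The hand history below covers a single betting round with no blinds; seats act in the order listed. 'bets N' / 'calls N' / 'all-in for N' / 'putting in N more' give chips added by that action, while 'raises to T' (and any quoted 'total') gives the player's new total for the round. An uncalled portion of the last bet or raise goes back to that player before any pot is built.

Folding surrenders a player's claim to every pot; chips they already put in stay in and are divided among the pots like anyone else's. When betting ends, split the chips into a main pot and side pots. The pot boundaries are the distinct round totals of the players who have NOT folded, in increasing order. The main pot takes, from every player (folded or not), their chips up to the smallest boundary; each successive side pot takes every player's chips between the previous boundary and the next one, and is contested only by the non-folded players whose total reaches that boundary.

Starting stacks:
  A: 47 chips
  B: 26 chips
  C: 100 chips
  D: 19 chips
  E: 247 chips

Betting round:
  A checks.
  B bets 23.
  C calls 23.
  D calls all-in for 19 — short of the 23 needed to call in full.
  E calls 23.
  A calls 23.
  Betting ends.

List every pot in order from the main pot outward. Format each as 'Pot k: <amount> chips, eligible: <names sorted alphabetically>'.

Contributions: A=23, B=23, C=23, D=19, E=23
Pot levels (distinct totals of non-folded players): 19, 23
Layer 1-19: 19 each from A, B, C, D, E = 19*5 = 95 chips; eligible A, B, C, D, E
Layer 20-23: 4 each from A, B, C, E = 4*4 = 16 chips; eligible A, B, C, E

Pot 1: 95 chips, eligible: A, B, C, D, E
Pot 2: 16 chips, eligible: A, B, C, E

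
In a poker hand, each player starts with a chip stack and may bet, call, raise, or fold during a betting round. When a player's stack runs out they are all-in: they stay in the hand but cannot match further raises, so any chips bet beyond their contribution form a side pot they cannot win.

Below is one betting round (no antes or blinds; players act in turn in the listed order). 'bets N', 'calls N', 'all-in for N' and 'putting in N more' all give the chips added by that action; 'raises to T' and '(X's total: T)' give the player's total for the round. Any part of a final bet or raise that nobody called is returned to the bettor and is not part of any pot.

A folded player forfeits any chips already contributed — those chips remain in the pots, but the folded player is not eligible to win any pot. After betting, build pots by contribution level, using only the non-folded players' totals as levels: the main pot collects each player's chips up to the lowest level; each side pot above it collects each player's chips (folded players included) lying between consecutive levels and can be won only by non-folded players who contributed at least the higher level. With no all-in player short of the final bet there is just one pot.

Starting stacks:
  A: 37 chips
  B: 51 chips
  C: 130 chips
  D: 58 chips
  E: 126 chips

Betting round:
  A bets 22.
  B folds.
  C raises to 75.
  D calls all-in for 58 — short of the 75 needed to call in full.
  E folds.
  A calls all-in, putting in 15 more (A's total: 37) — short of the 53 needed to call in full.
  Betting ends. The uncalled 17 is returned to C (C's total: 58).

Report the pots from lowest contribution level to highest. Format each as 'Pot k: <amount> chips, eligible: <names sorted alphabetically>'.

Pot 1: 111 chips, eligible: A, C, D
Pot 2: 42 chips, eligible: C, D

Derivation:
Contributions (after 17 returned to C): A=37, C=58, D=58
Folded: B, E
Pot levels (distinct totals of non-folded players): 37, 58
Layer 1-37: 37 each from A, C, D = 37*3 = 111 chips; eligible A, C, D
Layer 38-58: 21 each from C, D = 21*2 = 42 chips; eligible C, D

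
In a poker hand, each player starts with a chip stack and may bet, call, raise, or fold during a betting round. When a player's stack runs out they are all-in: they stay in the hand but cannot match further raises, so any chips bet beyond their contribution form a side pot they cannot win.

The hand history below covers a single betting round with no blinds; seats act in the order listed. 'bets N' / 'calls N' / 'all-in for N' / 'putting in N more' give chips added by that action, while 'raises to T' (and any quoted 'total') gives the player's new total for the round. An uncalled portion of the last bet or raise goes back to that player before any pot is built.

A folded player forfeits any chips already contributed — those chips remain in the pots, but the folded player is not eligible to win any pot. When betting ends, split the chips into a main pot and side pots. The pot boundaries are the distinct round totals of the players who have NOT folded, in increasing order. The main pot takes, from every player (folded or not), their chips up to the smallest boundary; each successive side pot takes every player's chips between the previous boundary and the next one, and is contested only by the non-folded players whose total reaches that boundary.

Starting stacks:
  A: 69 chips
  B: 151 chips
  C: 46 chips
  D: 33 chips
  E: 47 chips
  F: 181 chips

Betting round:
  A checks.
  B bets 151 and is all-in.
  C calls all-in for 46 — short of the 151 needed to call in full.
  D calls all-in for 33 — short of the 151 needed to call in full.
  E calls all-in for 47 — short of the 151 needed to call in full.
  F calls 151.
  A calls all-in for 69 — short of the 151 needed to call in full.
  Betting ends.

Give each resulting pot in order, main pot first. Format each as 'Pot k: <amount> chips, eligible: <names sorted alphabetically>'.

Contributions: A=69, B=151, C=46, D=33, E=47, F=151
Pot levels (distinct totals of non-folded players): 33, 46, 47, 69, 151
Layer 1-33: 33 each from A, B, C, D, E, F = 33*6 = 198 chips; eligible A, B, C, D, E, F
Layer 34-46: 13 each from A, B, C, E, F = 13*5 = 65 chips; eligible A, B, C, E, F
Layer 47-47: 1 each from A, B, E, F = 1*4 = 4 chips; eligible A, B, E, F
Layer 48-69: 22 each from A, B, F = 22*3 = 66 chips; eligible A, B, F
Layer 70-151: 82 each from B, F = 82*2 = 164 chips; eligible B, F

Pot 1: 198 chips, eligible: A, B, C, D, E, F
Pot 2: 65 chips, eligible: A, B, C, E, F
Pot 3: 4 chips, eligible: A, B, E, F
Pot 4: 66 chips, eligible: A, B, F
Pot 5: 164 chips, eligible: B, F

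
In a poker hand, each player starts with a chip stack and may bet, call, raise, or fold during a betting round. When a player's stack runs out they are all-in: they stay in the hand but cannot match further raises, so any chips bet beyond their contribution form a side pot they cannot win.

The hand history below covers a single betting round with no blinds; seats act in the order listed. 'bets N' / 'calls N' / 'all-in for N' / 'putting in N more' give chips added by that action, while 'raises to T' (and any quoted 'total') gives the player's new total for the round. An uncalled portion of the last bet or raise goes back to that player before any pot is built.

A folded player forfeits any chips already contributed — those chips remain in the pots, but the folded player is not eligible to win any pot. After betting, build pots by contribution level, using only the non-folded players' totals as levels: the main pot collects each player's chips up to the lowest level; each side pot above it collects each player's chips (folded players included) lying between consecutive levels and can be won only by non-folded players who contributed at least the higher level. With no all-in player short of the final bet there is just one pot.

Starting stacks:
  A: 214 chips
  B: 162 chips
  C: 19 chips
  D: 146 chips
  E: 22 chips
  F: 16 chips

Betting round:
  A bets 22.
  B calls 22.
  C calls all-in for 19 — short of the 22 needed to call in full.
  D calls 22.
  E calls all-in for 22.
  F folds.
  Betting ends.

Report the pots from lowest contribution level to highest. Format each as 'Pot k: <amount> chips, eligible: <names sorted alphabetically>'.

Contributions: A=22, B=22, C=19, D=22, E=22
Folded: F
Pot levels (distinct totals of non-folded players): 19, 22
Layer 1-19: 19 each from A, B, C, D, E = 19*5 = 95 chips; eligible A, B, C, D, E
Layer 20-22: 3 each from A, B, D, E = 3*4 = 12 chips; eligible A, B, D, E

Pot 1: 95 chips, eligible: A, B, C, D, E
Pot 2: 12 chips, eligible: A, B, D, E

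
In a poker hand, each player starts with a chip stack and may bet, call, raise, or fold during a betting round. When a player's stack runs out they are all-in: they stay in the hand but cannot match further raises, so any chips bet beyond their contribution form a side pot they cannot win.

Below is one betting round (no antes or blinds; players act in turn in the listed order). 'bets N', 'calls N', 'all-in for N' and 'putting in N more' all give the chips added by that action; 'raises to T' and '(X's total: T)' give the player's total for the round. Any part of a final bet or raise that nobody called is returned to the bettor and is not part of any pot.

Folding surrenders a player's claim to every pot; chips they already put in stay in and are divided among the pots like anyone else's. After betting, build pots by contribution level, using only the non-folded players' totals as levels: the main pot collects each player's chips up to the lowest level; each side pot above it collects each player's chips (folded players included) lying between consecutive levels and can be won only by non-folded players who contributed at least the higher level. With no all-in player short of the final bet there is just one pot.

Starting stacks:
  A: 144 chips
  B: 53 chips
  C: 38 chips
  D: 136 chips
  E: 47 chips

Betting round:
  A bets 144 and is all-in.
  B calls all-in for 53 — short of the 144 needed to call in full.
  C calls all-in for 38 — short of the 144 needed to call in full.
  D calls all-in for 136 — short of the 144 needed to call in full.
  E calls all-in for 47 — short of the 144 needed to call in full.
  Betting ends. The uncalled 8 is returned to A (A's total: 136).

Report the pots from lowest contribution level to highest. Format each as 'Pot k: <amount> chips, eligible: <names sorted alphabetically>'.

Contributions (after 8 returned to A): A=136, B=53, C=38, D=136, E=47
Pot levels (distinct totals of non-folded players): 38, 47, 53, 136
Layer 1-38: 38 each from A, B, C, D, E = 38*5 = 190 chips; eligible A, B, C, D, E
Layer 39-47: 9 each from A, B, D, E = 9*4 = 36 chips; eligible A, B, D, E
Layer 48-53: 6 each from A, B, D = 6*3 = 18 chips; eligible A, B, D
Layer 54-136: 83 each from A, D = 83*2 = 166 chips; eligible A, D

Pot 1: 190 chips, eligible: A, B, C, D, E
Pot 2: 36 chips, eligible: A, B, D, E
Pot 3: 18 chips, eligible: A, B, D
Pot 4: 166 chips, eligible: A, D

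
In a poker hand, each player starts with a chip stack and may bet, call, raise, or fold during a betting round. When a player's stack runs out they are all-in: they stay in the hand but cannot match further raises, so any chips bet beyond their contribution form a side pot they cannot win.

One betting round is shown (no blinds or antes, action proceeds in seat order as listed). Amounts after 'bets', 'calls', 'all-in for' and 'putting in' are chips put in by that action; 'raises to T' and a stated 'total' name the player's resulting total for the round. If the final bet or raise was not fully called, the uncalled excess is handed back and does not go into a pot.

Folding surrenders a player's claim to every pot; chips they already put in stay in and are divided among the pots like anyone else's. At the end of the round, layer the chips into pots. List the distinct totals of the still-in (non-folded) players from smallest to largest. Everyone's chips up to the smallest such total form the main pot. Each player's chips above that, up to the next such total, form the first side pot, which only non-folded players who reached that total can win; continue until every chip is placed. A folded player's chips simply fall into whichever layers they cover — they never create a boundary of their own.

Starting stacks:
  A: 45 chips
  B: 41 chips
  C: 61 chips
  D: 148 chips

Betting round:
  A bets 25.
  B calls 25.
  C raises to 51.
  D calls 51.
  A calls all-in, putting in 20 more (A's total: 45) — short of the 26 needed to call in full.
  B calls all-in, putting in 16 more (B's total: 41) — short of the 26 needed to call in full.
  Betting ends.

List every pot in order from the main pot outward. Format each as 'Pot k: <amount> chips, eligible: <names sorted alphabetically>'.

Contributions: A=45, B=41, C=51, D=51
Pot levels (distinct totals of non-folded players): 41, 45, 51
Layer 1-41: 41 each from A, B, C, D = 41*4 = 164 chips; eligible A, B, C, D
Layer 42-45: 4 each from A, C, D = 4*3 = 12 chips; eligible A, C, D
Layer 46-51: 6 each from C, D = 6*2 = 12 chips; eligible C, D

Pot 1: 164 chips, eligible: A, B, C, D
Pot 2: 12 chips, eligible: A, C, D
Pot 3: 12 chips, eligible: C, D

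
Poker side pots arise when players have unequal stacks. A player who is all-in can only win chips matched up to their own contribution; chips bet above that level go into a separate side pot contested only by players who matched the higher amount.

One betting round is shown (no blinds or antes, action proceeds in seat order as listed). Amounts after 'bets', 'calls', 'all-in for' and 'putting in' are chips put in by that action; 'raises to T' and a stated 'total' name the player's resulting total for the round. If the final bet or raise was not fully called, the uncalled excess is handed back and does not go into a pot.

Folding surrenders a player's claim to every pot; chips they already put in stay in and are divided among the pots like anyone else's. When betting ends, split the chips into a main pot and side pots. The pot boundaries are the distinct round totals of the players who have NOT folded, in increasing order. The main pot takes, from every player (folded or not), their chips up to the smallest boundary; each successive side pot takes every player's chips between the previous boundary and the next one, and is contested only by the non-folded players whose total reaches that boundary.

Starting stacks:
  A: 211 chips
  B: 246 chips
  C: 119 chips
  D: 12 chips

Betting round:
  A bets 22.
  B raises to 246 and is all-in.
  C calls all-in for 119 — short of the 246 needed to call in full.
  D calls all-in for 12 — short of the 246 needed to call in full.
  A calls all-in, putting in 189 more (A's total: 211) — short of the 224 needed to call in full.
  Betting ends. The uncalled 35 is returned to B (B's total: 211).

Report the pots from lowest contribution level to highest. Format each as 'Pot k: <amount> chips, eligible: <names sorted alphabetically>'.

Contributions (after 35 returned to B): A=211, B=211, C=119, D=12
Pot levels (distinct totals of non-folded players): 12, 119, 211
Layer 1-12: 12 each from A, B, C, D = 12*4 = 48 chips; eligible A, B, C, D
Layer 13-119: 107 each from A, B, C = 107*3 = 321 chips; eligible A, B, C
Layer 120-211: 92 each from A, B = 92*2 = 184 chips; eligible A, B

Pot 1: 48 chips, eligible: A, B, C, D
Pot 2: 321 chips, eligible: A, B, C
Pot 3: 184 chips, eligible: A, B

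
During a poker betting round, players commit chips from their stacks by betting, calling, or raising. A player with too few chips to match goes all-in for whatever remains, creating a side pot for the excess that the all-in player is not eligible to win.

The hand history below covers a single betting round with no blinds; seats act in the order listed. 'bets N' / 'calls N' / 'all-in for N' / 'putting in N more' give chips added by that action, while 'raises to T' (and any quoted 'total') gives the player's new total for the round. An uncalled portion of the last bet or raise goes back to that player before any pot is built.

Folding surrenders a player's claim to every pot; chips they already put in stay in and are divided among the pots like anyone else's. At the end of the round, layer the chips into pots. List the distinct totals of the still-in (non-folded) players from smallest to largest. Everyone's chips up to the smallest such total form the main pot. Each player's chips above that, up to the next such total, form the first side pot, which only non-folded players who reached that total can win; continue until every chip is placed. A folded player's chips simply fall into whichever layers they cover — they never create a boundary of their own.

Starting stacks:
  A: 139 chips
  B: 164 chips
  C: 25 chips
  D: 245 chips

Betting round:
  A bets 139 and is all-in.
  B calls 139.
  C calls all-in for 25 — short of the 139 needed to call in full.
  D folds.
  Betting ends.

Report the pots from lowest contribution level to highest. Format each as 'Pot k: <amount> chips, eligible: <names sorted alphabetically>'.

Pot 1: 75 chips, eligible: A, B, C
Pot 2: 228 chips, eligible: A, B

Derivation:
Contributions: A=139, B=139, C=25
Folded: D
Pot levels (distinct totals of non-folded players): 25, 139
Layer 1-25: 25 each from A, B, C = 25*3 = 75 chips; eligible A, B, C
Layer 26-139: 114 each from A, B = 114*2 = 228 chips; eligible A, B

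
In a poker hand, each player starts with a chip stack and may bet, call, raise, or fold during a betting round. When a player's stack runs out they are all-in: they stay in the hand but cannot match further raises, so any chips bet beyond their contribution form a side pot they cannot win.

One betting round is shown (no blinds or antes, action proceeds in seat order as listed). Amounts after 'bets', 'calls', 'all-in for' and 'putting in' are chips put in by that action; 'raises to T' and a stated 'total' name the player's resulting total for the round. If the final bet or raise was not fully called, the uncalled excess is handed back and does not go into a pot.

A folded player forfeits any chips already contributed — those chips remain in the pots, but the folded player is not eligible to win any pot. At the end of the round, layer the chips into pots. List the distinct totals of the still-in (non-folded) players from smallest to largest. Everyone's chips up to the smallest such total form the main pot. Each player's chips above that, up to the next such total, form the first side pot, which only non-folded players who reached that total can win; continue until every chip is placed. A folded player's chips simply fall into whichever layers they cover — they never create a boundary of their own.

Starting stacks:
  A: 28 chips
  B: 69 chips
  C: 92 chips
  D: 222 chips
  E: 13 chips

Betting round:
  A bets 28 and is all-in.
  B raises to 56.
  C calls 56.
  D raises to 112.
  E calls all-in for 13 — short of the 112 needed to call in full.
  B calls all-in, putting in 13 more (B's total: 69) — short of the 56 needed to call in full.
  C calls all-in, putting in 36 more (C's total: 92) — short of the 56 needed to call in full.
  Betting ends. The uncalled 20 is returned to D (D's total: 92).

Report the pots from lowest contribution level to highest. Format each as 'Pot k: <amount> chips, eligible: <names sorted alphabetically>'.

Pot 1: 65 chips, eligible: A, B, C, D, E
Pot 2: 60 chips, eligible: A, B, C, D
Pot 3: 123 chips, eligible: B, C, D
Pot 4: 46 chips, eligible: C, D

Derivation:
Contributions (after 20 returned to D): A=28, B=69, C=92, D=92, E=13
Pot levels (distinct totals of non-folded players): 13, 28, 69, 92
Layer 1-13: 13 each from A, B, C, D, E = 13*5 = 65 chips; eligible A, B, C, D, E
Layer 14-28: 15 each from A, B, C, D = 15*4 = 60 chips; eligible A, B, C, D
Layer 29-69: 41 each from B, C, D = 41*3 = 123 chips; eligible B, C, D
Layer 70-92: 23 each from C, D = 23*2 = 46 chips; eligible C, D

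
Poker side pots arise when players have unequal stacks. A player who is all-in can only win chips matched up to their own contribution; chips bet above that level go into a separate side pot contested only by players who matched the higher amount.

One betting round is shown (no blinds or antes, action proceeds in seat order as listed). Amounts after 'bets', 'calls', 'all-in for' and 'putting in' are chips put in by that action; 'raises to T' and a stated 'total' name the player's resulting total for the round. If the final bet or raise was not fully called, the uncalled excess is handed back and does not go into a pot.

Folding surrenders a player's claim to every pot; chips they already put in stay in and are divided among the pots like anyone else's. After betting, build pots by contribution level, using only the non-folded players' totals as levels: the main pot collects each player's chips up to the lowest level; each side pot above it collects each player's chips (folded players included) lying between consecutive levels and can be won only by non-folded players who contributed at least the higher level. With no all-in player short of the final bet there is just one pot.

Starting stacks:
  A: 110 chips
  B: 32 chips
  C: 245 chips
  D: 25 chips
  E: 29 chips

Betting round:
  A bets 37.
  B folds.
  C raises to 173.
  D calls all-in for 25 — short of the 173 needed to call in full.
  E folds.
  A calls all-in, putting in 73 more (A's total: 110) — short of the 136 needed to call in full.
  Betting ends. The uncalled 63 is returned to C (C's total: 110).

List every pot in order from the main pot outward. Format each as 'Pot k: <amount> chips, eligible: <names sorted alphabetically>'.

Pot 1: 75 chips, eligible: A, C, D
Pot 2: 170 chips, eligible: A, C

Derivation:
Contributions (after 63 returned to C): A=110, C=110, D=25
Folded: B, E
Pot levels (distinct totals of non-folded players): 25, 110
Layer 1-25: 25 each from A, C, D = 25*3 = 75 chips; eligible A, C, D
Layer 26-110: 85 each from A, C = 85*2 = 170 chips; eligible A, C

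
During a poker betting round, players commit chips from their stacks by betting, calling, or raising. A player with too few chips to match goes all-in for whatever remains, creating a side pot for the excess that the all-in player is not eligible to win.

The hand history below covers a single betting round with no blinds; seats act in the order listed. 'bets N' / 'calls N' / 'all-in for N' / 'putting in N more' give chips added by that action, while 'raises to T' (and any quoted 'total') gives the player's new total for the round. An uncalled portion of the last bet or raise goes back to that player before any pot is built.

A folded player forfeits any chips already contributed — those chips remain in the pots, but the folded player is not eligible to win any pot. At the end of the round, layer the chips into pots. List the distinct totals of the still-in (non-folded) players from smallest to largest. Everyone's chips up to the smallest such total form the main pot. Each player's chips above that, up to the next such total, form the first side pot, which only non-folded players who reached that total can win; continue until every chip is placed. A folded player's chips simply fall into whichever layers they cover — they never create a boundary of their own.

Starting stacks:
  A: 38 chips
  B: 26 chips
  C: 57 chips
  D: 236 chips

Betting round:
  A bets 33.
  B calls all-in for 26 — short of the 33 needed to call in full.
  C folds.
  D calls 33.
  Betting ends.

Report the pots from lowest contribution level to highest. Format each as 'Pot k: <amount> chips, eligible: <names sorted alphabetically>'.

Contributions: A=33, B=26, D=33
Folded: C
Pot levels (distinct totals of non-folded players): 26, 33
Layer 1-26: 26 each from A, B, D = 26*3 = 78 chips; eligible A, B, D
Layer 27-33: 7 each from A, D = 7*2 = 14 chips; eligible A, D

Pot 1: 78 chips, eligible: A, B, D
Pot 2: 14 chips, eligible: A, D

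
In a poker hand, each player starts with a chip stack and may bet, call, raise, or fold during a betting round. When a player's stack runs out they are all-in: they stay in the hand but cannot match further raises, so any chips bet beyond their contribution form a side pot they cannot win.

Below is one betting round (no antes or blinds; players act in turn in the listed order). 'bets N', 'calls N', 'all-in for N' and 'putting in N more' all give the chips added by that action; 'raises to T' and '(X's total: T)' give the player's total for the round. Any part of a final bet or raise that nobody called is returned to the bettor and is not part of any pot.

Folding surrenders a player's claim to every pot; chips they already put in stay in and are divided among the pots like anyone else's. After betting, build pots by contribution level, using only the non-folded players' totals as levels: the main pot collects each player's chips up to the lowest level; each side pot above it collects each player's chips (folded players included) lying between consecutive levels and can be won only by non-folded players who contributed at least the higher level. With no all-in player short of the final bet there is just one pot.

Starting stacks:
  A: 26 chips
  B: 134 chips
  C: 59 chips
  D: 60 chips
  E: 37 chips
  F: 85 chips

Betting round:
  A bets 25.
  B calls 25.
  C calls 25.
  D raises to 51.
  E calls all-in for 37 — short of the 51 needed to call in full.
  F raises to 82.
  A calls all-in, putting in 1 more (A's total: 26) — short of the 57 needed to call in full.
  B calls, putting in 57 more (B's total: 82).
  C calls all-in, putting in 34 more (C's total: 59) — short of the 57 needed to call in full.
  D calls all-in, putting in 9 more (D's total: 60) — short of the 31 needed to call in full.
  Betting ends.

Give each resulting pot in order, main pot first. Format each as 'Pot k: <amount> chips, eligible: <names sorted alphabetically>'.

Pot 1: 156 chips, eligible: A, B, C, D, E, F
Pot 2: 55 chips, eligible: B, C, D, E, F
Pot 3: 88 chips, eligible: B, C, D, F
Pot 4: 3 chips, eligible: B, D, F
Pot 5: 44 chips, eligible: B, F

Derivation:
Contributions: A=26, B=82, C=59, D=60, E=37, F=82
Pot levels (distinct totals of non-folded players): 26, 37, 59, 60, 82
Layer 1-26: 26 each from A, B, C, D, E, F = 26*6 = 156 chips; eligible A, B, C, D, E, F
Layer 27-37: 11 each from B, C, D, E, F = 11*5 = 55 chips; eligible B, C, D, E, F
Layer 38-59: 22 each from B, C, D, F = 22*4 = 88 chips; eligible B, C, D, F
Layer 60-60: 1 each from B, D, F = 1*3 = 3 chips; eligible B, D, F
Layer 61-82: 22 each from B, F = 22*2 = 44 chips; eligible B, F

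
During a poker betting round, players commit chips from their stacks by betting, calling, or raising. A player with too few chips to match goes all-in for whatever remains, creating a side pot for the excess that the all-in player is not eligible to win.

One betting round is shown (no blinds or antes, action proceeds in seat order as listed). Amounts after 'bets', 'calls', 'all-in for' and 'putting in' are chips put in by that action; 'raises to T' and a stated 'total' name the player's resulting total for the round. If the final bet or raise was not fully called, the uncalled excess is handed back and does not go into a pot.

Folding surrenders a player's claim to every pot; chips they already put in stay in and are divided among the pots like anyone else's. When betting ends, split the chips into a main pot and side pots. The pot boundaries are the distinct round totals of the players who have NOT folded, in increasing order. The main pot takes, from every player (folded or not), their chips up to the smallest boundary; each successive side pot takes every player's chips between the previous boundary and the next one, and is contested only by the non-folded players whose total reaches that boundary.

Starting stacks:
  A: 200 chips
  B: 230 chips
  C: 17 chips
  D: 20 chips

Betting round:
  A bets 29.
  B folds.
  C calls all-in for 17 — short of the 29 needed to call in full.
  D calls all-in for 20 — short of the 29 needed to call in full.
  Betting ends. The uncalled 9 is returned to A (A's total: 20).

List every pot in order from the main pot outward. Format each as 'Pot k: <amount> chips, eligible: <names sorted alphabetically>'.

Pot 1: 51 chips, eligible: A, C, D
Pot 2: 6 chips, eligible: A, D

Derivation:
Contributions (after 9 returned to A): A=20, C=17, D=20
Folded: B
Pot levels (distinct totals of non-folded players): 17, 20
Layer 1-17: 17 each from A, C, D = 17*3 = 51 chips; eligible A, C, D
Layer 18-20: 3 each from A, D = 3*2 = 6 chips; eligible A, D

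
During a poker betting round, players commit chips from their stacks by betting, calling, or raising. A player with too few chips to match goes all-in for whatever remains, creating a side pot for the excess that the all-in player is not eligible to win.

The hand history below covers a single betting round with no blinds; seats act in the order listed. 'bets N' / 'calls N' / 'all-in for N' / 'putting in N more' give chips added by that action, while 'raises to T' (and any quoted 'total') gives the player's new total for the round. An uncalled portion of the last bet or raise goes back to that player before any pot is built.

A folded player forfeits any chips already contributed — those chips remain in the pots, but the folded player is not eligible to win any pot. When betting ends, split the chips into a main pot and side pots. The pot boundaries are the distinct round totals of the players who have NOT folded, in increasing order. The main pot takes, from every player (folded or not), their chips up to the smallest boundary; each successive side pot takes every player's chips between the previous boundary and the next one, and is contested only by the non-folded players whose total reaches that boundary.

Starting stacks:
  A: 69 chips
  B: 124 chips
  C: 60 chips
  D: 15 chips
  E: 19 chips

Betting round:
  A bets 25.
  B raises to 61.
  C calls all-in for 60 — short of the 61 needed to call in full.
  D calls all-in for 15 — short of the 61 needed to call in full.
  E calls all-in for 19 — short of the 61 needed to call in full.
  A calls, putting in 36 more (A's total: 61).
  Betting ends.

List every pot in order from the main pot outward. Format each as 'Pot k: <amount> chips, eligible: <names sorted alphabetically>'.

Contributions: A=61, B=61, C=60, D=15, E=19
Pot levels (distinct totals of non-folded players): 15, 19, 60, 61
Layer 1-15: 15 each from A, B, C, D, E = 15*5 = 75 chips; eligible A, B, C, D, E
Layer 16-19: 4 each from A, B, C, E = 4*4 = 16 chips; eligible A, B, C, E
Layer 20-60: 41 each from A, B, C = 41*3 = 123 chips; eligible A, B, C
Layer 61-61: 1 each from A, B = 1*2 = 2 chips; eligible A, B

Pot 1: 75 chips, eligible: A, B, C, D, E
Pot 2: 16 chips, eligible: A, B, C, E
Pot 3: 123 chips, eligible: A, B, C
Pot 4: 2 chips, eligible: A, B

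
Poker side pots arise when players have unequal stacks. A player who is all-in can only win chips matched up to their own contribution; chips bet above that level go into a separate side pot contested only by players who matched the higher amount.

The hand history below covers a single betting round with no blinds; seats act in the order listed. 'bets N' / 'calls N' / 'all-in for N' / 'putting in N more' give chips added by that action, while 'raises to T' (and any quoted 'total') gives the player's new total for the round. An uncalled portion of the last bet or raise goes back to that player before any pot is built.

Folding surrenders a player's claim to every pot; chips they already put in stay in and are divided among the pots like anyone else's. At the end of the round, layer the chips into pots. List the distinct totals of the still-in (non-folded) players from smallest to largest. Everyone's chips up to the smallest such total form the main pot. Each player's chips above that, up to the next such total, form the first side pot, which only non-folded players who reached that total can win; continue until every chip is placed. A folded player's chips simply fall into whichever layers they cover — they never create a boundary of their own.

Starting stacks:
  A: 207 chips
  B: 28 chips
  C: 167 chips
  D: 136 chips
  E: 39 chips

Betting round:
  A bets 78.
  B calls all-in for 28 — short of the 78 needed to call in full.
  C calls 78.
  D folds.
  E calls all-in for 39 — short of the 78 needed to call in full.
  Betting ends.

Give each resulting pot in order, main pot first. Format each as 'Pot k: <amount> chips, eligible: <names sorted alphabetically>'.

Pot 1: 112 chips, eligible: A, B, C, E
Pot 2: 33 chips, eligible: A, C, E
Pot 3: 78 chips, eligible: A, C

Derivation:
Contributions: A=78, B=28, C=78, E=39
Folded: D
Pot levels (distinct totals of non-folded players): 28, 39, 78
Layer 1-28: 28 each from A, B, C, E = 28*4 = 112 chips; eligible A, B, C, E
Layer 29-39: 11 each from A, C, E = 11*3 = 33 chips; eligible A, C, E
Layer 40-78: 39 each from A, C = 39*2 = 78 chips; eligible A, C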